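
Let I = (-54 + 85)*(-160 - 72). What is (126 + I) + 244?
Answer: -6822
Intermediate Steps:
I = -7192 (I = 31*(-232) = -7192)
(126 + I) + 244 = (126 - 7192) + 244 = -7066 + 244 = -6822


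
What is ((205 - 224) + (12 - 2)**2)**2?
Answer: 6561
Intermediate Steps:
((205 - 224) + (12 - 2)**2)**2 = (-19 + 10**2)**2 = (-19 + 100)**2 = 81**2 = 6561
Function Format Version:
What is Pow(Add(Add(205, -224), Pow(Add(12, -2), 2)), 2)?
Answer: 6561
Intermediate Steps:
Pow(Add(Add(205, -224), Pow(Add(12, -2), 2)), 2) = Pow(Add(-19, Pow(10, 2)), 2) = Pow(Add(-19, 100), 2) = Pow(81, 2) = 6561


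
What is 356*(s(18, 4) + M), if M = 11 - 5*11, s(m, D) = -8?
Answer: -18512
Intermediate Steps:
M = -44 (M = 11 - 55 = -44)
356*(s(18, 4) + M) = 356*(-8 - 44) = 356*(-52) = -18512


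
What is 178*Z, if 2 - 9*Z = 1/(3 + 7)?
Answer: 1691/45 ≈ 37.578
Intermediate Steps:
Z = 19/90 (Z = 2/9 - 1/(9*(3 + 7)) = 2/9 - ⅑/10 = 2/9 - ⅑*⅒ = 2/9 - 1/90 = 19/90 ≈ 0.21111)
178*Z = 178*(19/90) = 1691/45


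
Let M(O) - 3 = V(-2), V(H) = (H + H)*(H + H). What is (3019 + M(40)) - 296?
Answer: 2742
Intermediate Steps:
V(H) = 4*H² (V(H) = (2*H)*(2*H) = 4*H²)
M(O) = 19 (M(O) = 3 + 4*(-2)² = 3 + 4*4 = 3 + 16 = 19)
(3019 + M(40)) - 296 = (3019 + 19) - 296 = 3038 - 296 = 2742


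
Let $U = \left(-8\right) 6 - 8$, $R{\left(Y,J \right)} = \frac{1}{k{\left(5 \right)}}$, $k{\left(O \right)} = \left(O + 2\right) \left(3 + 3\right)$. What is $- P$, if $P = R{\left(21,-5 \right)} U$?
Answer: $\frac{4}{3} \approx 1.3333$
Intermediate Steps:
$k{\left(O \right)} = 12 + 6 O$ ($k{\left(O \right)} = \left(2 + O\right) 6 = 12 + 6 O$)
$R{\left(Y,J \right)} = \frac{1}{42}$ ($R{\left(Y,J \right)} = \frac{1}{12 + 6 \cdot 5} = \frac{1}{12 + 30} = \frac{1}{42}$)
$U = -56$ ($U = -48 - 8 = -56$)
$P = - \frac{4}{3}$ ($P = \frac{1}{42} \left(-56\right) = - \frac{4}{3} \approx -1.3333$)
$- P = \left(-1\right) \left(- \frac{4}{3}\right) = \frac{4}{3}$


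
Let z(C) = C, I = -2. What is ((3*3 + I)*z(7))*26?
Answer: 1274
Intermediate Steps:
((3*3 + I)*z(7))*26 = ((3*3 - 2)*7)*26 = ((9 - 2)*7)*26 = (7*7)*26 = 49*26 = 1274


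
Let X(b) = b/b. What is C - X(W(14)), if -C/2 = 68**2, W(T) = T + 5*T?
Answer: -9249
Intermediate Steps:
W(T) = 6*T
C = -9248 (C = -2*68**2 = -2*4624 = -9248)
X(b) = 1
C - X(W(14)) = -9248 - 1*1 = -9248 - 1 = -9249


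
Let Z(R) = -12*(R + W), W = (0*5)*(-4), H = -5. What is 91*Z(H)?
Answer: 5460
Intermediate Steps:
W = 0 (W = 0*(-4) = 0)
Z(R) = -12*R (Z(R) = -12*(R + 0) = -12*R)
91*Z(H) = 91*(-12*(-5)) = 91*60 = 5460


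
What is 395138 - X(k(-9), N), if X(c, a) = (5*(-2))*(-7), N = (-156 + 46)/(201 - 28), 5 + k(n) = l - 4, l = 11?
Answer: 395068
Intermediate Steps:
k(n) = 2 (k(n) = -5 + (11 - 4) = -5 + 7 = 2)
N = -110/173 ≈ -0.63584
X(c, a) = 70 (X(c, a) = -10*(-7) = 70)
395138 - X(k(-9), N) = 395138 - 1*70 = 395138 - 70 = 395068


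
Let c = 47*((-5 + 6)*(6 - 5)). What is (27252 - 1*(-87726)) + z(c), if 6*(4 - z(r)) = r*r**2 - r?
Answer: 97686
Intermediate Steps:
c = 47 (c = 47*(1*1) = 47*1 = 47)
z(r) = 4 - r**3/6 + r/6 (z(r) = 4 - (r*r**2 - r)/6 = 4 - (r**3 - r)/6 = 4 + (-r**3/6 + r/6) = 4 - r**3/6 + r/6)
(27252 - 1*(-87726)) + z(c) = (27252 - 1*(-87726)) + (4 - 1/6*47**3 + (1/6)*47) = (27252 + 87726) + (4 - 1/6*103823 + 47/6) = 114978 + (4 - 103823/6 + 47/6) = 114978 - 17292 = 97686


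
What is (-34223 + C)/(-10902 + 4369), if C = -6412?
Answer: 40635/6533 ≈ 6.2200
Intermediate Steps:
(-34223 + C)/(-10902 + 4369) = (-34223 - 6412)/(-10902 + 4369) = -40635/(-6533) = -40635*(-1/6533) = 40635/6533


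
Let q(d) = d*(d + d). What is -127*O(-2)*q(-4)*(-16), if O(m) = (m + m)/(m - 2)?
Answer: 65024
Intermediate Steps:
q(d) = 2*d² (q(d) = d*(2*d) = 2*d²)
O(m) = 2*m/(-2 + m) (O(m) = (2*m)/(-2 + m) = 2*m/(-2 + m))
-127*O(-2)*q(-4)*(-16) = -127*(2*(-2)/(-2 - 2))*(2*(-4)²)*(-16) = -127*(2*(-2)/(-4))*(2*16)*(-16) = -127*(2*(-2)*(-¼))*32*(-16) = -127*1*32*(-16) = -4064*(-16) = -127*(-512) = 65024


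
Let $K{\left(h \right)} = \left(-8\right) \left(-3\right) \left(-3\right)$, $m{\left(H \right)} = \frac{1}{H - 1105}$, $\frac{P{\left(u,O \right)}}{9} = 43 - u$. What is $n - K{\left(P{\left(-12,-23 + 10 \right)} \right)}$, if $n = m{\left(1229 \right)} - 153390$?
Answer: $- \frac{19011431}{124} \approx -1.5332 \cdot 10^{5}$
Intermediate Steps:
$P{\left(u,O \right)} = 387 - 9 u$ ($P{\left(u,O \right)} = 9 \left(43 - u\right) = 387 - 9 u$)
$m{\left(H \right)} = \frac{1}{-1105 + H}$
$K{\left(h \right)} = -72$ ($K{\left(h \right)} = 24 \left(-3\right) = -72$)
$n = - \frac{19020359}{124}$ ($n = \frac{1}{-1105 + 1229} - 153390 = \frac{1}{124} - 153390 = - \frac{19020359}{124} \approx -1.5339 \cdot 10^{5}$)
$n - K{\left(P{\left(-12,-23 + 10 \right)} \right)} = - \frac{19020359}{124} - -72 = - \frac{19020359}{124} + 72 = - \frac{19011431}{124}$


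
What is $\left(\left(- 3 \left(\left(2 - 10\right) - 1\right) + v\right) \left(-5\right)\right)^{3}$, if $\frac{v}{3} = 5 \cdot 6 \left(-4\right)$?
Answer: $4615754625$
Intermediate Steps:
$v = -360$ ($v = 3 \cdot 5 \cdot 6 \left(-4\right) = 3 \cdot 30 \left(-4\right) = 3 \left(-120\right) = -360$)
$\left(\left(- 3 \left(\left(2 - 10\right) - 1\right) + v\right) \left(-5\right)\right)^{3} = \left(\left(- 3 \left(\left(2 - 10\right) - 1\right) - 360\right) \left(-5\right)\right)^{3} = \left(\left(- 3 \left(-8 - 1\right) - 360\right) \left(-5\right)\right)^{3} = \left(\left(\left(-3\right) \left(-9\right) - 360\right) \left(-5\right)\right)^{3} = \left(\left(27 - 360\right) \left(-5\right)\right)^{3} = \left(\left(-333\right) \left(-5\right)\right)^{3} = 1665^{3} = 4615754625$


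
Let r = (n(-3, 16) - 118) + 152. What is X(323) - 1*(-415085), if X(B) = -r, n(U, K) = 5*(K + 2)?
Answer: 414961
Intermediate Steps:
n(U, K) = 10 + 5*K (n(U, K) = 5*(2 + K) = 10 + 5*K)
r = 124 (r = ((10 + 5*16) - 118) + 152 = ((10 + 80) - 118) + 152 = (90 - 118) + 152 = -28 + 152 = 124)
X(B) = -124 (X(B) = -1*124 = -124)
X(323) - 1*(-415085) = -124 - 1*(-415085) = -124 + 415085 = 414961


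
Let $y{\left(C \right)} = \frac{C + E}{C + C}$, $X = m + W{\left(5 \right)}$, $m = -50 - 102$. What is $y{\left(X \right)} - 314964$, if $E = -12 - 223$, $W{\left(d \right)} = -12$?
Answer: $- \frac{103307793}{328} \approx -3.1496 \cdot 10^{5}$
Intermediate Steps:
$m = -152$
$X = -164$ ($X = -152 - 12 = -164$)
$E = -235$ ($E = -12 - 223 = -235$)
$y{\left(C \right)} = \frac{-235 + C}{2 C}$ ($y{\left(C \right)} = \frac{C - 235}{C + C} = \frac{-235 + C}{2 C}$)
$y{\left(X \right)} - 314964 = \frac{-235 - 164}{2 \left(-164\right)} - 314964 = \frac{1}{2} \left(- \frac{1}{164}\right) \left(-399\right) - 314964 = \frac{399}{328} - 314964 = - \frac{103307793}{328}$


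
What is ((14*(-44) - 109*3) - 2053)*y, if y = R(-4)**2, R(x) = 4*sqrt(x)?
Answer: 191744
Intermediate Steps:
y = -64 (y = (4*sqrt(-4))**2 = (4*(2*I))**2 = (8*I)**2 = -64)
((14*(-44) - 109*3) - 2053)*y = ((14*(-44) - 109*3) - 2053)*(-64) = ((-616 - 327) - 2053)*(-64) = (-943 - 2053)*(-64) = -2996*(-64) = 191744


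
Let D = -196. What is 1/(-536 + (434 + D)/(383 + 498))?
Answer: -881/471978 ≈ -0.0018666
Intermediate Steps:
1/(-536 + (434 + D)/(383 + 498)) = 1/(-536 + (434 - 196)/(383 + 498)) = 1/(-536 + 238/881) = 1/(-471978/881) = -881/471978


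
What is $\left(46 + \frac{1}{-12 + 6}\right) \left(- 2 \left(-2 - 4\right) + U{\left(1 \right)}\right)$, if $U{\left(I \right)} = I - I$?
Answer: $550$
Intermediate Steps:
$U{\left(I \right)} = 0$
$\left(46 + \frac{1}{-12 + 6}\right) \left(- 2 \left(-2 - 4\right) + U{\left(1 \right)}\right) = \left(46 + \frac{1}{-12 + 6}\right) \left(- 2 \left(-2 - 4\right) + 0\right) = \left(46 + \frac{1}{-6}\right) \left(\left(-2\right) \left(-6\right) + 0\right) = \left(46 - \frac{1}{6}\right) \left(12 + 0\right) = \frac{275}{6} \cdot 12 = 550$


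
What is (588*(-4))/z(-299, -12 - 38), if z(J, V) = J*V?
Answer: -1176/7475 ≈ -0.15732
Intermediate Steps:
(588*(-4))/z(-299, -12 - 38) = (588*(-4))/((-299*(-12 - 38))) = -2352/((-299*(-50))) = -2352/14950 = -2352*1/14950 = -1176/7475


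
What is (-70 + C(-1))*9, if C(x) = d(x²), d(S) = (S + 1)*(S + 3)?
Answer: -558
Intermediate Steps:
d(S) = (1 + S)*(3 + S)
C(x) = 3 + x⁴ + 4*x² (C(x) = 3 + (x²)² + 4*x² = 3 + x⁴ + 4*x²)
(-70 + C(-1))*9 = (-70 + (3 + (-1)⁴ + 4*(-1)²))*9 = (-70 + (3 + 1 + 4*1))*9 = (-70 + (3 + 1 + 4))*9 = (-70 + 8)*9 = -62*9 = -558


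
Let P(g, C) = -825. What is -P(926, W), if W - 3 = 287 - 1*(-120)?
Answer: 825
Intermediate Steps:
W = 410 (W = 3 + (287 - 1*(-120)) = 3 + (287 + 120) = 3 + 407 = 410)
-P(926, W) = -1*(-825) = 825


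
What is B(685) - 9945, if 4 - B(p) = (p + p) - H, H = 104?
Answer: -11207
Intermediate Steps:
B(p) = 108 - 2*p (B(p) = 4 - ((p + p) - 1*104) = 4 - (2*p - 104) = 4 - (-104 + 2*p) = 4 + (104 - 2*p) = 108 - 2*p)
B(685) - 9945 = (108 - 2*685) - 9945 = (108 - 1370) - 9945 = -1262 - 9945 = -11207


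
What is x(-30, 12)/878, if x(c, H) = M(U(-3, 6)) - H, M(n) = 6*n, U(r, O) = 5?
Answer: 9/439 ≈ 0.020501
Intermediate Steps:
x(c, H) = 30 - H (x(c, H) = 6*5 - H = 30 - H)
x(-30, 12)/878 = (30 - 1*12)/878 = (30 - 12)*(1/878) = 18*(1/878) = 9/439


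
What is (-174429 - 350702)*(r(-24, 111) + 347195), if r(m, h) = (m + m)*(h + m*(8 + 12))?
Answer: -191623977817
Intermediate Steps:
r(m, h) = 2*m*(h + 20*m) (r(m, h) = (2*m)*(h + m*20) = (2*m)*(h + 20*m) = 2*m*(h + 20*m))
(-174429 - 350702)*(r(-24, 111) + 347195) = (-174429 - 350702)*(2*(-24)*(111 + 20*(-24)) + 347195) = -525131*(2*(-24)*(111 - 480) + 347195) = -525131*(2*(-24)*(-369) + 347195) = -525131*(17712 + 347195) = -525131*364907 = -191623977817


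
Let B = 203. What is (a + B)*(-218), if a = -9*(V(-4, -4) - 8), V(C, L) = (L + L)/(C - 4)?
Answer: -57988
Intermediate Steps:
V(C, L) = 2*L/(-4 + C) (V(C, L) = (2*L)/(-4 + C) = 2*L/(-4 + C))
a = 63 (a = -9*(2*(-4)/(-4 - 4) - 8) = -9*(2*(-4)/(-8) - 8) = -9*(2*(-4)*(-⅛) - 8) = -9*(1 - 8) = -9*(-7) = 63)
(a + B)*(-218) = (63 + 203)*(-218) = 266*(-218) = -57988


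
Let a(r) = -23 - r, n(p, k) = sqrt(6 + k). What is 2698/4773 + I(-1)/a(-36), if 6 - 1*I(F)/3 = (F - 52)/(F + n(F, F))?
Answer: 1242859/248196 + 159*sqrt(5)/52 ≈ 11.845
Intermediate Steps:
I(F) = 18 - 3*(-52 + F)/(F + sqrt(6 + F)) (I(F) = 18 - 3*(F - 52)/(F + sqrt(6 + F)) = 18 - 3*(-52 + F)/(F + sqrt(6 + F)))
2698/4773 + I(-1)/a(-36) = 2698/4773 + (3*(52 + 5*(-1) + 6*sqrt(6 - 1))/(-1 + sqrt(6 - 1)))/(-23 - 1*(-36)) = 2698*(1/4773) + (3*(52 - 5 + 6*sqrt(5))/(-1 + sqrt(5)))/(-23 + 36) = 2698/4773 + (3*(47 + 6*sqrt(5))/(-1 + sqrt(5)))/13 = 2698/4773 + (3*(47 + 6*sqrt(5))/(-1 + sqrt(5)))*(1/13) = 2698/4773 + 3*(47 + 6*sqrt(5))/(13*(-1 + sqrt(5)))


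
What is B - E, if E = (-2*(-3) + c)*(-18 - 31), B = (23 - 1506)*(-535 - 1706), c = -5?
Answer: 3323452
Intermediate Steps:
B = 3323403 (B = -1483*(-2241) = 3323403)
E = -49 (E = (-2*(-3) - 5)*(-18 - 31) = (6 - 5)*(-49) = 1*(-49) = -49)
B - E = 3323403 - 1*(-49) = 3323403 + 49 = 3323452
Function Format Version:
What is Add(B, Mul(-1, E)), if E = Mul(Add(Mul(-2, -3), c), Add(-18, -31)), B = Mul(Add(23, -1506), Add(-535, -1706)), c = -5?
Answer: 3323452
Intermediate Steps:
B = 3323403 (B = Mul(-1483, -2241) = 3323403)
E = -49 (E = Mul(Add(Mul(-2, -3), -5), Add(-18, -31)) = Mul(Add(6, -5), -49) = Mul(1, -49) = -49)
Add(B, Mul(-1, E)) = Add(3323403, Mul(-1, -49)) = Add(3323403, 49) = 3323452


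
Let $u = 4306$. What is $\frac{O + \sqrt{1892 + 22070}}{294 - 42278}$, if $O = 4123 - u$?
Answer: $\frac{183}{41984} - \frac{\sqrt{23962}}{41984} \approx 0.00067176$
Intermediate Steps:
$O = -183$ ($O = 4123 - 4306 = -183$)
$\frac{O + \sqrt{1892 + 22070}}{294 - 42278} = \frac{-183 + \sqrt{1892 + 22070}}{294 - 42278} = \frac{-183 + \sqrt{23962}}{-41984} = \left(-183 + \sqrt{23962}\right) \left(- \frac{1}{41984}\right) = \frac{183}{41984} - \frac{\sqrt{23962}}{41984}$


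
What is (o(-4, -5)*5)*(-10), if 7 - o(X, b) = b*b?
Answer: 900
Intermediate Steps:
o(X, b) = 7 - b**2 (o(X, b) = 7 - b*b = 7 - b**2)
(o(-4, -5)*5)*(-10) = ((7 - 1*(-5)**2)*5)*(-10) = ((7 - 1*25)*5)*(-10) = ((7 - 25)*5)*(-10) = -18*5*(-10) = -90*(-10) = 900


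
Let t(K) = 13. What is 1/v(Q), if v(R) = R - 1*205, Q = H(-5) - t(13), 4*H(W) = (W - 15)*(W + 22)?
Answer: -1/303 ≈ -0.0033003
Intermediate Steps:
H(W) = (-15 + W)*(22 + W)/4 (H(W) = ((W - 15)*(W + 22))/4 = ((-15 + W)*(22 + W))/4 = (-15 + W)*(22 + W)/4)
Q = -98 (Q = (-165/2 + (1/4)*(-5)**2 + (7/4)*(-5)) - 1*13 = (-165/2 + (1/4)*25 - 35/4) - 13 = (-165/2 + 25/4 - 35/4) - 13 = -85 - 13 = -98)
v(R) = -205 + R (v(R) = R - 205 = -205 + R)
1/v(Q) = 1/(-205 - 98) = 1/(-303) = -1/303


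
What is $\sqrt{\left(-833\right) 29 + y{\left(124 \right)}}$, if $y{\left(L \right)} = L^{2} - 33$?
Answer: $i \sqrt{8814} \approx 93.883 i$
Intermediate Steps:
$y{\left(L \right)} = -33 + L^{2}$ ($y{\left(L \right)} = L^{2} - 33 = -33 + L^{2}$)
$\sqrt{\left(-833\right) 29 + y{\left(124 \right)}} = \sqrt{\left(-833\right) 29 - \left(33 - 124^{2}\right)} = \sqrt{-24157 + \left(-33 + 15376\right)} = \sqrt{-24157 + 15343} = \sqrt{-8814} = i \sqrt{8814}$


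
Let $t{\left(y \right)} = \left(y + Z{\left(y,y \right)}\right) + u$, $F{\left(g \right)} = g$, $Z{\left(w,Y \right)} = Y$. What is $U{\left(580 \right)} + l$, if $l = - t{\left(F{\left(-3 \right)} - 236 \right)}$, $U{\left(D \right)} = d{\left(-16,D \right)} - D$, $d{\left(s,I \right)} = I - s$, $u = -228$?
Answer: $722$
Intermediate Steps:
$t{\left(y \right)} = -228 + 2 y$ ($t{\left(y \right)} = \left(y + y\right) - 228 = 2 y - 228 = -228 + 2 y$)
$U{\left(D \right)} = 16$ ($U{\left(D \right)} = \left(D - -16\right) - D = \left(D + 16\right) - D = \left(16 + D\right) - D = 16$)
$l = 706$ ($l = - (-228 + 2 \left(-3 - 236\right)) = - (-228 + 2 \left(-239\right)) = - (-228 - 478) = \left(-1\right) \left(-706\right) = 706$)
$U{\left(580 \right)} + l = 16 + 706 = 722$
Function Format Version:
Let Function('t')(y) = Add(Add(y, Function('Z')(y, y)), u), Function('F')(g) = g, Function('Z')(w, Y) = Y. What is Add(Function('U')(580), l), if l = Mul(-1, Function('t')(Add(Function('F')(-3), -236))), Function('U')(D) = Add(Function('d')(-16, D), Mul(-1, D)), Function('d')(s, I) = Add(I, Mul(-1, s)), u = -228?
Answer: 722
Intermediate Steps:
Function('t')(y) = Add(-228, Mul(2, y)) (Function('t')(y) = Add(Add(y, y), -228) = Add(Mul(2, y), -228) = Add(-228, Mul(2, y)))
Function('U')(D) = 16 (Function('U')(D) = Add(Add(D, Mul(-1, -16)), Mul(-1, D)) = Add(Add(D, 16), Mul(-1, D)) = Add(Add(16, D), Mul(-1, D)) = 16)
l = 706 (l = Mul(-1, Add(-228, Mul(2, Add(-3, -236)))) = Mul(-1, Add(-228, Mul(2, -239))) = Mul(-1, Add(-228, -478)) = Mul(-1, -706) = 706)
Add(Function('U')(580), l) = Add(16, 706) = 722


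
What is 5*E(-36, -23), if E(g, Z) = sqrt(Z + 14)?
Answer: 15*I ≈ 15.0*I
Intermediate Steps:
E(g, Z) = sqrt(14 + Z)
5*E(-36, -23) = 5*sqrt(14 - 23) = 5*sqrt(-9) = 5*(3*I) = 15*I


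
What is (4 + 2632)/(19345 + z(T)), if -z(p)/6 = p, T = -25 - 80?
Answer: 2636/19975 ≈ 0.13196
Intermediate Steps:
T = -105
z(p) = -6*p
(4 + 2632)/(19345 + z(T)) = (4 + 2632)/(19345 - 6*(-105)) = 2636/(19345 + 630) = 2636/19975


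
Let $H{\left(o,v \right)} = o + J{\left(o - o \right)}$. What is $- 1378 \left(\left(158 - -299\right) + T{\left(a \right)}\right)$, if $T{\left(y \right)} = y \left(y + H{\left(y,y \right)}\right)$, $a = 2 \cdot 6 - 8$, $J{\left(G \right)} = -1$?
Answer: $-668330$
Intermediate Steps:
$H{\left(o,v \right)} = -1 + o$ ($H{\left(o,v \right)} = o - 1 = -1 + o$)
$a = 4$ ($a = 12 - 8 = 4$)
$T{\left(y \right)} = y \left(-1 + 2 y\right)$ ($T{\left(y \right)} = y \left(y + \left(-1 + y\right)\right) = y \left(-1 + 2 y\right)$)
$- 1378 \left(\left(158 - -299\right) + T{\left(a \right)}\right) = - 1378 \left(\left(158 - -299\right) + 4 \left(-1 + 2 \cdot 4\right)\right) = - 1378 \left(\left(158 + 299\right) + 4 \left(-1 + 8\right)\right) = - 1378 \left(457 + 4 \cdot 7\right) = - 1378 \left(457 + 28\right) = \left(-1378\right) 485 = -668330$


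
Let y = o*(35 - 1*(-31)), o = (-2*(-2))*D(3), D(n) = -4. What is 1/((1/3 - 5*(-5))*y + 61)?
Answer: -1/26691 ≈ -3.7466e-5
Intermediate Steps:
o = -16 (o = -2*(-2)*(-4) = 4*(-4) = -16)
y = -1056 (y = -16*(35 - 1*(-31)) = -16*(35 + 31) = -16*66 = -1056)
1/((1/3 - 5*(-5))*y + 61) = 1/((1/3 - 5*(-5))*(-1056) + 61) = 1/((1*(⅓) + 25)*(-1056) + 61) = 1/((⅓ + 25)*(-1056) + 61) = 1/((76/3)*(-1056) + 61) = 1/(-26752 + 61) = 1/(-26691) = -1/26691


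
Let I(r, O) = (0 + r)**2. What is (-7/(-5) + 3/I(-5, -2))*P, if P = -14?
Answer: -532/25 ≈ -21.280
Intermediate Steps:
I(r, O) = r**2
(-7/(-5) + 3/I(-5, -2))*P = (-7/(-5) + 3/((-5)**2))*(-14) = (-7*(-1/5) + 3/25)*(-14) = (7/5 + 3*(1/25))*(-14) = (7/5 + 3/25)*(-14) = (38/25)*(-14) = -532/25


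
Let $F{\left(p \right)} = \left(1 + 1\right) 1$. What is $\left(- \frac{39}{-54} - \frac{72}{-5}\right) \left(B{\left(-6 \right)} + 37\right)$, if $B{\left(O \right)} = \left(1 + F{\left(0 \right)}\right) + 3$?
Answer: $\frac{58523}{90} \approx 650.26$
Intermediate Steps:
$F{\left(p \right)} = 2$ ($F{\left(p \right)} = 2 \cdot 1 = 2$)
$B{\left(O \right)} = 6$ ($B{\left(O \right)} = \left(1 + 2\right) + 3 = 3 + 3 = 6$)
$\left(- \frac{39}{-54} - \frac{72}{-5}\right) \left(B{\left(-6 \right)} + 37\right) = \left(- \frac{39}{-54} - \frac{72}{-5}\right) \left(6 + 37\right) = \left(\left(-39\right) \left(- \frac{1}{54}\right) - - \frac{72}{5}\right) 43 = \left(\frac{13}{18} + \frac{72}{5}\right) 43 = \frac{1361}{90} \cdot 43 = \frac{58523}{90}$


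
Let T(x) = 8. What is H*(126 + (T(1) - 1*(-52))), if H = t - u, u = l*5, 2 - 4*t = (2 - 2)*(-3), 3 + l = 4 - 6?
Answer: 4743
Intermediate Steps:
l = -5 (l = -3 + (4 - 6) = -3 - 2 = -5)
t = ½ (t = ½ - (2 - 2)*(-3)/4 = ½ - 0*(-3) = ½ - ¼*0 = ½ + 0 = ½ ≈ 0.50000)
u = -25 (u = -5*5 = -25)
H = 51/2 (H = ½ - 1*(-25) = ½ + 25 = 51/2 ≈ 25.500)
H*(126 + (T(1) - 1*(-52))) = 51*(126 + (8 - 1*(-52)))/2 = 51*(126 + (8 + 52))/2 = 51*(126 + 60)/2 = (51/2)*186 = 4743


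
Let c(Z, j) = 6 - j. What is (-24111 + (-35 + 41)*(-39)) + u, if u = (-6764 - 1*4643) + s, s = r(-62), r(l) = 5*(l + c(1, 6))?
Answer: -36062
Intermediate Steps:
r(l) = 5*l (r(l) = 5*(l + (6 - 1*6)) = 5*(l + (6 - 6)) = 5*(l + 0) = 5*l)
s = -310 (s = 5*(-62) = -310)
u = -11717 (u = (-6764 - 1*4643) - 310 = (-6764 - 4643) - 310 = -11407 - 310 = -11717)
(-24111 + (-35 + 41)*(-39)) + u = (-24111 + (-35 + 41)*(-39)) - 11717 = (-24111 + 6*(-39)) - 11717 = (-24111 - 234) - 11717 = -24345 - 11717 = -36062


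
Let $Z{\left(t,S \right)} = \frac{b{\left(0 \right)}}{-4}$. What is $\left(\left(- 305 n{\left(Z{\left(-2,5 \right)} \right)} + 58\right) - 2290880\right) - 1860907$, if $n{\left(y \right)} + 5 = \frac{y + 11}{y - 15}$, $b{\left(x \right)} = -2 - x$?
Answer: $- \frac{120348901}{29} \approx -4.15 \cdot 10^{6}$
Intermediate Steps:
$Z{\left(t,S \right)} = \frac{1}{2}$ ($Z{\left(t,S \right)} = \frac{-2 - 0}{-4} = \left(-2 + 0\right) \left(- \frac{1}{4}\right) = \left(-2\right) \left(- \frac{1}{4}\right) = \frac{1}{2}$)
$n{\left(y \right)} = -5 + \frac{11 + y}{-15 + y}$ ($n{\left(y \right)} = -5 + \frac{y + 11}{y - 15} = -5 + \frac{11 + y}{-15 + y}$)
$\left(\left(- 305 n{\left(Z{\left(-2,5 \right)} \right)} + 58\right) - 2290880\right) - 1860907 = \left(\left(- 305 \frac{2 \left(43 - 1\right)}{-15 + \frac{1}{2}} + 58\right) - 2290880\right) - 1860907 = \left(\left(- 305 \frac{2 \left(43 - 1\right)}{- \frac{29}{2}} + 58\right) - 2290880\right) - 1860907 = \left(\left(- 305 \cdot 2 \left(- \frac{2}{29}\right) 42 + 58\right) - 2290880\right) - 1860907 = \left(\left(\left(-305\right) \left(- \frac{168}{29}\right) + 58\right) - 2290880\right) - 1860907 = \left(\left(\frac{51240}{29} + 58\right) - 2290880\right) - 1860907 = \left(\frac{52922}{29} - 2290880\right) - 1860907 = - \frac{66382598}{29} - 1860907 = - \frac{120348901}{29}$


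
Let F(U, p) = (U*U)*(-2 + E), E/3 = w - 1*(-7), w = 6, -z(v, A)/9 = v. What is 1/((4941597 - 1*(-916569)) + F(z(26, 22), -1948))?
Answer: 1/7884138 ≈ 1.2684e-7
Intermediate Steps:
z(v, A) = -9*v
E = 39 (E = 3*(6 - 1*(-7)) = 3*(6 + 7) = 3*13 = 39)
F(U, p) = 37*U² (F(U, p) = (U*U)*(-2 + 39) = U²*37 = 37*U²)
1/((4941597 - 1*(-916569)) + F(z(26, 22), -1948)) = 1/((4941597 - 1*(-916569)) + 37*(-9*26)²) = 1/((4941597 + 916569) + 37*(-234)²) = 1/(5858166 + 37*54756) = 1/(5858166 + 2025972) = 1/7884138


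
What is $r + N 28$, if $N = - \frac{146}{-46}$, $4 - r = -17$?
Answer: $\frac{2527}{23} \approx 109.87$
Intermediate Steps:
$r = 21$ ($r = 4 - -17 = 4 + 17 = 21$)
$N = \frac{73}{23}$ ($N = \left(-146\right) \left(- \frac{1}{46}\right) = \frac{73}{23} \approx 3.1739$)
$r + N 28 = 21 + \frac{73}{23} \cdot 28 = 21 + \frac{2044}{23} = \frac{2527}{23}$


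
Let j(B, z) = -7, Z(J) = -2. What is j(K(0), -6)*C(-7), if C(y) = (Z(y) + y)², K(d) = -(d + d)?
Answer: -567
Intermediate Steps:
K(d) = -2*d
C(y) = (-2 + y)²
j(K(0), -6)*C(-7) = -7*(-2 - 7)² = -7*(-9)² = -7*81 = -567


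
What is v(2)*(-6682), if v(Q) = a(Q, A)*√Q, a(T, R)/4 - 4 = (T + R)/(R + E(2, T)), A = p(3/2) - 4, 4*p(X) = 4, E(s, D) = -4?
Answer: -775112*√2/7 ≈ -1.5660e+5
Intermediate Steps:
p(X) = 1 (p(X) = (¼)*4 = 1)
A = -3 (A = 1 - 4 = -3)
a(T, R) = 16 + 4*(R + T)/(-4 + R) (a(T, R) = 16 + 4*((T + R)/(R - 4)) = 16 + 4*((R + T)/(-4 + R)) = 16 + 4*(R + T)/(-4 + R))
v(Q) = √Q*(124/7 - 4*Q/7) (v(Q) = (4*(-16 + Q + 5*(-3))/(-4 - 3))*√Q = (4*(-16 + Q - 15)/(-7))*√Q = (4*(-⅐)*(-31 + Q))*√Q = (124/7 - 4*Q/7)*√Q = √Q*(124/7 - 4*Q/7))
v(2)*(-6682) = (4*√2*(31 - 1*2)/7)*(-6682) = (4*√2*(31 - 2)/7)*(-6682) = ((4/7)*√2*29)*(-6682) = (116*√2/7)*(-6682) = -775112*√2/7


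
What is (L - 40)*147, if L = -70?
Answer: -16170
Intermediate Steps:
(L - 40)*147 = (-70 - 40)*147 = -110*147 = -16170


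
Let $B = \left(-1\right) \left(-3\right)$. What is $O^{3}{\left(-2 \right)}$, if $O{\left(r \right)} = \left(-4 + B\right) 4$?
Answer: $-64$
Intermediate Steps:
$B = 3$
$O{\left(r \right)} = -4$ ($O{\left(r \right)} = \left(-4 + 3\right) 4 = \left(-1\right) 4 = -4$)
$O^{3}{\left(-2 \right)} = \left(-4\right)^{3} = -64$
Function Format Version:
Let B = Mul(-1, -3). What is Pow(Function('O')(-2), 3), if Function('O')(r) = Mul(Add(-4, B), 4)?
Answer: -64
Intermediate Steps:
B = 3
Function('O')(r) = -4 (Function('O')(r) = Mul(Add(-4, 3), 4) = Mul(-1, 4) = -4)
Pow(Function('O')(-2), 3) = Pow(-4, 3) = -64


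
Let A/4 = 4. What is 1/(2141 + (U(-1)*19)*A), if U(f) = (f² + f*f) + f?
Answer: 1/2445 ≈ 0.00040900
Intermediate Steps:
A = 16 (A = 4*4 = 16)
U(f) = f + 2*f² (U(f) = (f² + f²) + f = 2*f² + f = f + 2*f²)
1/(2141 + (U(-1)*19)*A) = 1/(2141 + (-(1 + 2*(-1))*19)*16) = 1/(2141 + (-(1 - 2)*19)*16) = 1/(2141 + (-1*(-1)*19)*16) = 1/(2141 + (1*19)*16) = 1/(2141 + 19*16) = 1/(2141 + 304) = 1/2445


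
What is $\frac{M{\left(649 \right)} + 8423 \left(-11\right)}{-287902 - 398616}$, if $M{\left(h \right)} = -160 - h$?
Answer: $\frac{46731}{343259} \approx 0.13614$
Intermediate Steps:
$\frac{M{\left(649 \right)} + 8423 \left(-11\right)}{-287902 - 398616} = \frac{\left(-160 - 649\right) + 8423 \left(-11\right)}{-287902 - 398616} = \frac{\left(-160 - 649\right) - 92653}{-686518} = \left(-809 - 92653\right) \left(- \frac{1}{686518}\right) = \left(-93462\right) \left(- \frac{1}{686518}\right) = \frac{46731}{343259}$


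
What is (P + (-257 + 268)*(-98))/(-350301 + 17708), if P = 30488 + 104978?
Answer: -134388/332593 ≈ -0.40406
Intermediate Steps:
P = 135466
(P + (-257 + 268)*(-98))/(-350301 + 17708) = (135466 + (-257 + 268)*(-98))/(-350301 + 17708) = (135466 + 11*(-98))/(-332593) = (135466 - 1078)*(-1/332593) = 134388*(-1/332593) = -134388/332593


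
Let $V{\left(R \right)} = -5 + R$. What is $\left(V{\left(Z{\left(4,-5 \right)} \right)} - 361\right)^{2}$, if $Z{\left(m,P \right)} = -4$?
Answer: $136900$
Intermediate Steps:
$\left(V{\left(Z{\left(4,-5 \right)} \right)} - 361\right)^{2} = \left(\left(-5 - 4\right) - 361\right)^{2} = \left(-9 - 361\right)^{2} = \left(-370\right)^{2} = 136900$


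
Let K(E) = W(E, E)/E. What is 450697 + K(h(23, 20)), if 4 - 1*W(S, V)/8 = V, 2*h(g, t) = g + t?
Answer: 19379691/43 ≈ 4.5069e+5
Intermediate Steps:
h(g, t) = g/2 + t/2 (h(g, t) = (g + t)/2 = g/2 + t/2)
W(S, V) = 32 - 8*V
K(E) = (32 - 8*E)/E
450697 + K(h(23, 20)) = 450697 + (-8 + 32/((½)*23 + (½)*20)) = 450697 + (-8 + 32/(23/2 + 10)) = 450697 + (-8 + 32/(43/2)) = 450697 + (-8 + 32*(2/43)) = 450697 + (-8 + 64/43) = 450697 - 280/43 = 19379691/43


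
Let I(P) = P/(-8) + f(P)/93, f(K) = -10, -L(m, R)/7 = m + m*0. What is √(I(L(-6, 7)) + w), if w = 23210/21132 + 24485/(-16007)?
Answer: 7*I*√360842047146135131/1747676274 ≈ 2.406*I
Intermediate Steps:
L(m, R) = -7*m (L(m, R) = -7*(m + m*0) = -7*(m + 0) = -7*m)
w = -72947275/169129962 (w = 23210*(1/21132) + 24485*(-1/16007) = 11605/10566 - 24485/16007 = -72947275/169129962 ≈ -0.43131)
I(P) = -10/93 - P/8 (I(P) = P/(-8) - 10/93 = P*(-⅛) - 10*1/93 = -P/8 - 10/93 = -10/93 - P/8)
√(I(L(-6, 7)) + w) = √((-10/93 - (-7)*(-6)/8) - 72947275/169129962) = √((-10/93 - ⅛*42) - 72947275/169129962) = √((-10/93 - 21/4) - 72947275/169129962) = √(-1993/372 - 72947275/169129962) = √(-60702066761/10486057644) = 7*I*√360842047146135131/1747676274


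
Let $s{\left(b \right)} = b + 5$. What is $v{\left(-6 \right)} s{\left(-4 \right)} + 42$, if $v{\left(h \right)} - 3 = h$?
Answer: $39$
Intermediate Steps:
$s{\left(b \right)} = 5 + b$
$v{\left(h \right)} = 3 + h$
$v{\left(-6 \right)} s{\left(-4 \right)} + 42 = \left(3 - 6\right) \left(5 - 4\right) + 42 = \left(-3\right) 1 + 42 = -3 + 42 = 39$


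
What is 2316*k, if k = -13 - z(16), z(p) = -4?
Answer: -20844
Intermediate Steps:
k = -9 (k = -13 - 1*(-4) = -13 + 4 = -9)
2316*k = 2316*(-9) = -20844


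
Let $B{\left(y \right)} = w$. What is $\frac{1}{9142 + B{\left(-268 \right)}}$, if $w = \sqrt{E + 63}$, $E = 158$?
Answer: $\frac{9142}{83575943} - \frac{\sqrt{221}}{83575943} \approx 0.00010921$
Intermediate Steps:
$w = \sqrt{221}$ ($w = \sqrt{158 + 63} = \sqrt{221} \approx 14.866$)
$B{\left(y \right)} = \sqrt{221}$
$\frac{1}{9142 + B{\left(-268 \right)}} = \frac{1}{9142 + \sqrt{221}}$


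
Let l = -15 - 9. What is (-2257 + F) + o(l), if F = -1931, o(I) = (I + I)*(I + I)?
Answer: -1884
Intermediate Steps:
l = -24
o(I) = 4*I² (o(I) = (2*I)*(2*I) = 4*I²)
(-2257 + F) + o(l) = (-2257 - 1931) + 4*(-24)² = -4188 + 4*576 = -4188 + 2304 = -1884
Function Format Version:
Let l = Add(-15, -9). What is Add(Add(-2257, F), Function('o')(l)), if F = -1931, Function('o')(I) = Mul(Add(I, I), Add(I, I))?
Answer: -1884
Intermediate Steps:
l = -24
Function('o')(I) = Mul(4, Pow(I, 2)) (Function('o')(I) = Mul(Mul(2, I), Mul(2, I)) = Mul(4, Pow(I, 2)))
Add(Add(-2257, F), Function('o')(l)) = Add(Add(-2257, -1931), Mul(4, Pow(-24, 2))) = Add(-4188, Mul(4, 576)) = Add(-4188, 2304) = -1884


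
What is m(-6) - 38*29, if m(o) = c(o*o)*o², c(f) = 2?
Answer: -1030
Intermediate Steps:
m(o) = 2*o²
m(-6) - 38*29 = 2*(-6)² - 38*29 = 2*36 - 1102 = 72 - 1102 = -1030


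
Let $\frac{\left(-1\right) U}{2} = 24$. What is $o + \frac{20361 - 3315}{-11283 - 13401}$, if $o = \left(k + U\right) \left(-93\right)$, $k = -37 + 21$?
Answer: $\frac{24483687}{4114} \approx 5951.3$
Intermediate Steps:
$k = -16$
$U = -48$ ($U = \left(-2\right) 24 = -48$)
$o = 5952$ ($o = \left(-16 - 48\right) \left(-93\right) = \left(-64\right) \left(-93\right) = 5952$)
$o + \frac{20361 - 3315}{-11283 - 13401} = 5952 + \frac{20361 - 3315}{-11283 - 13401} = 5952 + \frac{20361 - 3315}{-24684} = 5952 + \left(20361 - 3315\right) \left(- \frac{1}{24684}\right) = 5952 + 17046 \left(- \frac{1}{24684}\right) = 5952 - \frac{2841}{4114} = \frac{24483687}{4114}$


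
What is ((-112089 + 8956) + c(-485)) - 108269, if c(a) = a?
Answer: -211887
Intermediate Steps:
((-112089 + 8956) + c(-485)) - 108269 = ((-112089 + 8956) - 485) - 108269 = (-103133 - 485) - 108269 = -103618 - 108269 = -211887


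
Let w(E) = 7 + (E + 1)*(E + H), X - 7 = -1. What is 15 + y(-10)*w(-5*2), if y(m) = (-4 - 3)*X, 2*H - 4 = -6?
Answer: -4437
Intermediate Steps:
X = 6 (X = 7 - 1 = 6)
H = -1 (H = 2 + (½)*(-6) = 2 - 3 = -1)
y(m) = -42 (y(m) = (-4 - 3)*6 = -7*6 = -42)
w(E) = 7 + (1 + E)*(-1 + E) (w(E) = 7 + (E + 1)*(E - 1) = 7 + (1 + E)*(-1 + E))
15 + y(-10)*w(-5*2) = 15 - 42*(6 + (-5*2)²) = 15 - 42*(6 + (-10)²) = 15 - 42*(6 + 100) = 15 - 42*106 = 15 - 4452 = -4437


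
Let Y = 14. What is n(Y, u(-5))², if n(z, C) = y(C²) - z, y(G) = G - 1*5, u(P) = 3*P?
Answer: 42436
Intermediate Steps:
y(G) = -5 + G (y(G) = G - 5 = -5 + G)
n(z, C) = -5 + C² - z (n(z, C) = (-5 + C²) - z = -5 + C² - z)
n(Y, u(-5))² = (-5 + (3*(-5))² - 1*14)² = (-5 + (-15)² - 14)² = (-5 + 225 - 14)² = 206² = 42436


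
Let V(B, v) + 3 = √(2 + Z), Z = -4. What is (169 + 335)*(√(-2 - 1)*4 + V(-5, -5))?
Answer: -1512 + 504*I*√2 + 2016*I*√3 ≈ -1512.0 + 4204.6*I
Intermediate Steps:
V(B, v) = -3 + I*√2 (V(B, v) = -3 + √(2 - 4) = -3 + √(-2) = -3 + I*√2)
(169 + 335)*(√(-2 - 1)*4 + V(-5, -5)) = (169 + 335)*(√(-2 - 1)*4 + (-3 + I*√2)) = 504*(√(-3)*4 + (-3 + I*√2)) = 504*((I*√3)*4 + (-3 + I*√2)) = 504*(4*I*√3 + (-3 + I*√2)) = 504*(-3 + I*√2 + 4*I*√3) = -1512 + 504*I*√2 + 2016*I*√3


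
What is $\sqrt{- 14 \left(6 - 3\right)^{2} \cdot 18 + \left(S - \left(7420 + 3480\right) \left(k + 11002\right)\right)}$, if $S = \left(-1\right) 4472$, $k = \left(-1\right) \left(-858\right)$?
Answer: $2 i \sqrt{32320185} \approx 11370.0 i$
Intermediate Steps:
$k = 858$
$S = -4472$
$\sqrt{- 14 \left(6 - 3\right)^{2} \cdot 18 + \left(S - \left(7420 + 3480\right) \left(k + 11002\right)\right)} = \sqrt{- 14 \left(6 - 3\right)^{2} \cdot 18 - \left(4472 + \left(7420 + 3480\right) \left(858 + 11002\right)\right)} = \sqrt{- 14 \cdot 3^{2} \cdot 18 - \left(4472 + 10900 \cdot 11860\right)} = \sqrt{\left(-14\right) 9 \cdot 18 - 129278472} = \sqrt{\left(-126\right) 18 - 129278472} = \sqrt{-2268 - 129278472} = \sqrt{-129280740} = 2 i \sqrt{32320185}$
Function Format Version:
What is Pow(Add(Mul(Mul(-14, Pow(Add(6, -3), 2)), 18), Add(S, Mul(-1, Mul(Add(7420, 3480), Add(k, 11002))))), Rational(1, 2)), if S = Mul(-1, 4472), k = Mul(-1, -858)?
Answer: Mul(2, I, Pow(32320185, Rational(1, 2))) ≈ Mul(11370., I)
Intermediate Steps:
k = 858
S = -4472
Pow(Add(Mul(Mul(-14, Pow(Add(6, -3), 2)), 18), Add(S, Mul(-1, Mul(Add(7420, 3480), Add(k, 11002))))), Rational(1, 2)) = Pow(Add(Mul(Mul(-14, Pow(Add(6, -3), 2)), 18), Add(-4472, Mul(-1, Mul(Add(7420, 3480), Add(858, 11002))))), Rational(1, 2)) = Pow(Add(Mul(Mul(-14, Pow(3, 2)), 18), Add(-4472, Mul(-1, Mul(10900, 11860)))), Rational(1, 2)) = Pow(Add(Mul(Mul(-14, 9), 18), Add(-4472, Mul(-1, 129274000))), Rational(1, 2)) = Pow(Add(Mul(-126, 18), Add(-4472, -129274000)), Rational(1, 2)) = Pow(Add(-2268, -129278472), Rational(1, 2)) = Pow(-129280740, Rational(1, 2)) = Mul(2, I, Pow(32320185, Rational(1, 2)))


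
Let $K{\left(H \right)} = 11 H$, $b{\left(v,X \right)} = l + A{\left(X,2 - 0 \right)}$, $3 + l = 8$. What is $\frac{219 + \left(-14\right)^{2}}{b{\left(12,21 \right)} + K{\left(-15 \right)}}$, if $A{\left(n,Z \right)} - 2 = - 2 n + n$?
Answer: $- \frac{415}{179} \approx -2.3184$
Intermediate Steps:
$l = 5$ ($l = -3 + 8 = 5$)
$A{\left(n,Z \right)} = 2 - n$ ($A{\left(n,Z \right)} = 2 + \left(- 2 n + n\right) = 2 - n$)
$b{\left(v,X \right)} = 7 - X$ ($b{\left(v,X \right)} = 5 - \left(-2 + X\right) = 7 - X$)
$\frac{219 + \left(-14\right)^{2}}{b{\left(12,21 \right)} + K{\left(-15 \right)}} = \frac{219 + \left(-14\right)^{2}}{\left(7 - 21\right) + 11 \left(-15\right)} = \frac{219 + 196}{\left(7 - 21\right) - 165} = \frac{415}{-14 - 165} = \frac{415}{-179} = 415 \left(- \frac{1}{179}\right) = - \frac{415}{179}$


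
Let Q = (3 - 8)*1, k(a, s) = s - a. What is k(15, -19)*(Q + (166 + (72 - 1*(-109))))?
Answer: -11628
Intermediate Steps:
Q = -5 (Q = -5*1 = -5)
k(15, -19)*(Q + (166 + (72 - 1*(-109)))) = (-19 - 1*15)*(-5 + (166 + (72 - 1*(-109)))) = (-19 - 15)*(-5 + (166 + (72 + 109))) = -34*(-5 + (166 + 181)) = -34*(-5 + 347) = -34*342 = -11628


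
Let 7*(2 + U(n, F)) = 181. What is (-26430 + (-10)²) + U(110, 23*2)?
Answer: -184143/7 ≈ -26306.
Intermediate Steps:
U(n, F) = 167/7 (U(n, F) = -2 + (⅐)*181 = -2 + 181/7 = 167/7)
(-26430 + (-10)²) + U(110, 23*2) = (-26430 + (-10)²) + 167/7 = (-26430 + 100) + 167/7 = -26330 + 167/7 = -184143/7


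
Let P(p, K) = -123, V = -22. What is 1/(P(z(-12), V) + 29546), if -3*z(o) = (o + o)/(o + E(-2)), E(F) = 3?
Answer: 1/29423 ≈ 3.3987e-5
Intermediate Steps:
z(o) = -2*o/(3*(3 + o)) (z(o) = -(o + o)/(3*(o + 3)) = -2*o/(3*(3 + o)))
1/(P(z(-12), V) + 29546) = 1/(-123 + 29546) = 1/29423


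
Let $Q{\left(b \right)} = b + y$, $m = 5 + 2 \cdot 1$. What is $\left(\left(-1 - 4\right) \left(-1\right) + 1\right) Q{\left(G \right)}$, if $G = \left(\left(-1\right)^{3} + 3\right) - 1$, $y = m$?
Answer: $48$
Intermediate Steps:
$m = 7$ ($m = 5 + 2 = 7$)
$y = 7$
$G = 1$ ($G = \left(-1 + 3\right) - 1 = 2 - 1 = 1$)
$Q{\left(b \right)} = 7 + b$ ($Q{\left(b \right)} = b + 7 = 7 + b$)
$\left(\left(-1 - 4\right) \left(-1\right) + 1\right) Q{\left(G \right)} = \left(\left(-1 - 4\right) \left(-1\right) + 1\right) \left(7 + 1\right) = \left(\left(-1 - 4\right) \left(-1\right) + 1\right) 8 = \left(\left(-5\right) \left(-1\right) + 1\right) 8 = \left(5 + 1\right) 8 = 6 \cdot 8 = 48$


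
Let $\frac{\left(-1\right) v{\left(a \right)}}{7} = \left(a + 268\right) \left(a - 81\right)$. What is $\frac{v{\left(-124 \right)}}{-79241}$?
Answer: $- \frac{206640}{79241} \approx -2.6077$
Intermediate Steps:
$v{\left(a \right)} = - 7 \left(-81 + a\right) \left(268 + a\right)$ ($v{\left(a \right)} = - 7 \left(a + 268\right) \left(a - 81\right) = - 7 \left(268 + a\right) \left(-81 + a\right) = - 7 \left(-81 + a\right) \left(268 + a\right)$)
$\frac{v{\left(-124 \right)}}{-79241} = \frac{151956 - -162316 - 7 \left(-124\right)^{2}}{-79241} = \left(151956 + 162316 - 107632\right) \left(- \frac{1}{79241}\right) = 206640 \left(- \frac{1}{79241}\right) = - \frac{206640}{79241}$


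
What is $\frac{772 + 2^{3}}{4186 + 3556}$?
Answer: $\frac{390}{3871} \approx 0.10075$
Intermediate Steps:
$\frac{772 + 2^{3}}{4186 + 3556} = \frac{772 + 8}{7742} = 780 \cdot \frac{1}{7742} = \frac{390}{3871}$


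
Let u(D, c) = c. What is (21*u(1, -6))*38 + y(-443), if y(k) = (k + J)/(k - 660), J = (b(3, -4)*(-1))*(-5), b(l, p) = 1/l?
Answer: -15842168/3309 ≈ -4787.6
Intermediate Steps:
J = 5/3 (J = (-1/3)*(-5) = ((1/3)*(-1))*(-5) = -1/3*(-5) = 5/3 ≈ 1.6667)
y(k) = (5/3 + k)/(-660 + k) (y(k) = (k + 5/3)/(k - 660) = (5/3 + k)/(-660 + k))
(21*u(1, -6))*38 + y(-443) = (21*(-6))*38 + (5/3 - 443)/(-660 - 443) = -126*38 - 1324/3/(-1103) = -4788 - 1/1103*(-1324/3) = -4788 + 1324/3309 = -15842168/3309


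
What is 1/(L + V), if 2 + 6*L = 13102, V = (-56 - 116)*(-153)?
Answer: 3/85498 ≈ 3.5089e-5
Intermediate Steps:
V = 26316 (V = -172*(-153) = 26316)
L = 6550/3 (L = -⅓ + (⅙)*13102 = -⅓ + 6551/3 = 6550/3 ≈ 2183.3)
1/(L + V) = 1/(6550/3 + 26316) = 1/(85498/3) = 3/85498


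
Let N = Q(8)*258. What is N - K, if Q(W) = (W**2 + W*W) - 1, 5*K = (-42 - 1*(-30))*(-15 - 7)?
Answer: 163566/5 ≈ 32713.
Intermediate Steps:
K = 264/5 (K = ((-42 - 1*(-30))*(-15 - 7))/5 = ((-42 + 30)*(-22))/5 = (-12*(-22))/5 = (1/5)*264 = 264/5 ≈ 52.800)
Q(W) = -1 + 2*W**2 (Q(W) = (W**2 + W**2) - 1 = 2*W**2 - 1 = -1 + 2*W**2)
N = 32766 (N = (-1 + 2*8**2)*258 = (-1 + 2*64)*258 = (-1 + 128)*258 = 127*258 = 32766)
N - K = 32766 - 1*264/5 = 32766 - 264/5 = 163566/5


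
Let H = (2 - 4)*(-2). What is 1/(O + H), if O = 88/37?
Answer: 37/236 ≈ 0.15678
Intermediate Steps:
O = 88/37 (O = 88*(1/37) = 88/37 ≈ 2.3784)
H = 4 (H = -2*(-2) = 4)
1/(O + H) = 1/(88/37 + 4) = 1/(236/37) = 1*(37/236) = 37/236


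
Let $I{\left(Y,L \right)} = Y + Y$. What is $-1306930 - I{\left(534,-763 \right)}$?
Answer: $-1307998$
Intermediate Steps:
$I{\left(Y,L \right)} = 2 Y$
$-1306930 - I{\left(534,-763 \right)} = -1306930 - 2 \cdot 534 = -1306930 - 1068 = -1307998$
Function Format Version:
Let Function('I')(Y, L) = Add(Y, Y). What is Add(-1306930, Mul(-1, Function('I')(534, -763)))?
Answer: -1307998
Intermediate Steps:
Function('I')(Y, L) = Mul(2, Y)
Add(-1306930, Mul(-1, Function('I')(534, -763))) = Add(-1306930, Mul(-1, Mul(2, 534))) = Add(-1306930, Mul(-1, 1068)) = Add(-1306930, -1068) = -1307998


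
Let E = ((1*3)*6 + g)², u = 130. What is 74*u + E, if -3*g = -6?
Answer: 10020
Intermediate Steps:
g = 2 (g = -⅓*(-6) = 2)
E = 400 (E = ((1*3)*6 + 2)² = (3*6 + 2)² = (18 + 2)² = 20² = 400)
74*u + E = 74*130 + 400 = 9620 + 400 = 10020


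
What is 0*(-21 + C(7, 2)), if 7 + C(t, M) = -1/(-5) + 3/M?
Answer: 0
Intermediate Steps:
C(t, M) = -34/5 + 3/M (C(t, M) = -7 + (-1/(-5) + 3/M) = -7 + (-1*(-1/5) + 3/M) = -7 + (1/5 + 3/M) = -34/5 + 3/M)
0*(-21 + C(7, 2)) = 0*(-21 + (-34/5 + 3/2)) = 0*(-21 - 53/10) = 0*(-263/10) = 0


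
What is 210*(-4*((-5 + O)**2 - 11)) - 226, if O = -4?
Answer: -59026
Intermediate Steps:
210*(-4*((-5 + O)**2 - 11)) - 226 = 210*(-4*((-5 - 4)**2 - 11)) - 226 = 210*(-4*((-9)**2 - 11)) - 226 = 210*(-4*(81 - 11)) - 226 = 210*(-4*70) - 226 = 210*(-280) - 226 = -58800 - 226 = -59026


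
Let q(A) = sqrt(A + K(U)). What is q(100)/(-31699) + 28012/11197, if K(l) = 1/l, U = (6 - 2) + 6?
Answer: 28012/11197 - sqrt(10010)/316990 ≈ 2.5014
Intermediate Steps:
U = 10 (U = 4 + 6 = 10)
q(A) = sqrt(1/10 + A) (q(A) = sqrt(A + 1/10) = sqrt(1/10 + A))
q(100)/(-31699) + 28012/11197 = (sqrt(10 + 100*100)/10)/(-31699) + 28012/11197 = (sqrt(10 + 10000)/10)*(-1/31699) + 28012*(1/11197) = (sqrt(10010)/10)*(-1/31699) + 28012/11197 = -sqrt(10010)/316990 + 28012/11197 = 28012/11197 - sqrt(10010)/316990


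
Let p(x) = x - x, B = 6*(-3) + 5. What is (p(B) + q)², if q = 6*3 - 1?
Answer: 289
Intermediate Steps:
q = 17 (q = 18 - 1 = 17)
B = -13 (B = -18 + 5 = -13)
p(x) = 0
(p(B) + q)² = (0 + 17)² = 17² = 289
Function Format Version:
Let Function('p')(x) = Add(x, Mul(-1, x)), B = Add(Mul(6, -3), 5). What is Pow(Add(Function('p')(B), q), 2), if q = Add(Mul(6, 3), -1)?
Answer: 289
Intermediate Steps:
q = 17 (q = Add(18, -1) = 17)
B = -13 (B = Add(-18, 5) = -13)
Function('p')(x) = 0
Pow(Add(Function('p')(B), q), 2) = Pow(Add(0, 17), 2) = Pow(17, 2) = 289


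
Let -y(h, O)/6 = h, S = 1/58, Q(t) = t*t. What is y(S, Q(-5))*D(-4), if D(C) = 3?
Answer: -9/29 ≈ -0.31034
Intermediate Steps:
Q(t) = t²
S = 1/58 ≈ 0.017241
y(h, O) = -6*h
y(S, Q(-5))*D(-4) = -6*1/58*3 = -3/29*3 = -9/29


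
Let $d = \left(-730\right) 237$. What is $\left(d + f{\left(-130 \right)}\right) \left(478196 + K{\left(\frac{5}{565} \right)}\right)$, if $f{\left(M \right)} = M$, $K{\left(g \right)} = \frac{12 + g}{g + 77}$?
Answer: $- \frac{360240533494930}{4351} \approx -8.2795 \cdot 10^{10}$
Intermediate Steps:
$K{\left(g \right)} = \frac{12 + g}{77 + g}$
$d = -173010$
$\left(d + f{\left(-130 \right)}\right) \left(478196 + K{\left(\frac{5}{565} \right)}\right) = \left(-173010 - 130\right) \left(478196 + \frac{12 + \frac{5}{565}}{77 + \frac{5}{565}}\right) = - 173140 \left(478196 + \frac{12 + 5 \cdot \frac{1}{565}}{77 + 5 \cdot \frac{1}{565}}\right) = - 173140 \left(478196 + \frac{12 + \frac{1}{113}}{77 + \frac{1}{113}}\right) = - 173140 \left(478196 + \frac{1}{\frac{8702}{113}} \cdot \frac{1357}{113}\right) = - 173140 \left(478196 + \frac{113}{8702} \cdot \frac{1357}{113}\right) = - 173140 \left(478196 + \frac{1357}{8702}\right) = \left(-173140\right) \frac{4161262949}{8702} = - \frac{360240533494930}{4351}$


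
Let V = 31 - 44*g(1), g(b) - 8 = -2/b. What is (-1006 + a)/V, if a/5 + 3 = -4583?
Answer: 23936/233 ≈ 102.73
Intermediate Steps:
a = -22930 (a = -15 + 5*(-4583) = -15 - 22915 = -22930)
g(b) = 8 - 2/b
V = -233 (V = 31 - 44*(8 - 2/1) = 31 - 44*(8 - 2*1) = 31 - 44*(8 - 2) = 31 - 44*6 = 31 - 264 = -233)
(-1006 + a)/V = (-1006 - 22930)/(-233) = -23936*(-1/233) = 23936/233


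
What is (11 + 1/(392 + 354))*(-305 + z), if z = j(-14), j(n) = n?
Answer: -2618033/746 ≈ -3509.4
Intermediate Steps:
z = -14
(11 + 1/(392 + 354))*(-305 + z) = (11 + 1/(392 + 354))*(-305 - 14) = (11 + 1/746)*(-319) = (8207/746)*(-319) = -2618033/746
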